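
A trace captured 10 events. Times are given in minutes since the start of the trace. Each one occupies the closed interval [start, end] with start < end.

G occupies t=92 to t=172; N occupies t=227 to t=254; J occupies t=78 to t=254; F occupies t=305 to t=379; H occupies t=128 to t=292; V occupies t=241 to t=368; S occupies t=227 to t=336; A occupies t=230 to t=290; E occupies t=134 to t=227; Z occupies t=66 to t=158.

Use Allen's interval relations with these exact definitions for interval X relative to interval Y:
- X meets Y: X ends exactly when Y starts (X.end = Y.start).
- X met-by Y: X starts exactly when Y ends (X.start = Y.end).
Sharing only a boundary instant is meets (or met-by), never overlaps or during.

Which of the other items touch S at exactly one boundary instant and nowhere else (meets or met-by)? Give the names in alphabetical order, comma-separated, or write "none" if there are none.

Target S = [t=227, t=336].
A [t=230, t=290] → during → no.
E [t=134, t=227] → meets → yes.
F [t=305, t=379] → overlapped-by → no.
G [t=92, t=172] → before → no.
H [t=128, t=292] → overlaps → no.
J [t=78, t=254] → overlaps → no.
N [t=227, t=254] → starts → no.
V [t=241, t=368] → overlapped-by → no.
Z [t=66, t=158] → before → no.
Result: E.

E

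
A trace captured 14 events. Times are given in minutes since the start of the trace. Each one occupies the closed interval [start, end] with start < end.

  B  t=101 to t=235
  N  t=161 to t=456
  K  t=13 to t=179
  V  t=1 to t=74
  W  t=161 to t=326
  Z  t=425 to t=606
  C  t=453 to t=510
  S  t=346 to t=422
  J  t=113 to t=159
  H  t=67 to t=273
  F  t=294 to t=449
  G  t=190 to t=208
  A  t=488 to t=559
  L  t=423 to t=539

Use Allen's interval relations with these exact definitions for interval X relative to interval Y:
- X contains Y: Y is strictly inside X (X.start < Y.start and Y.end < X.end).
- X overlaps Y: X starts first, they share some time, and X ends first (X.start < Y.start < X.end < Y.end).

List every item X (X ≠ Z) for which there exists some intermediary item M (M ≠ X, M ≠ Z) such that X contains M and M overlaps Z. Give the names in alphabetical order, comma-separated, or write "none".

N

Target Z = [t=425, t=606].
Intermediaries M with M overlaps Z: F, L, N.
Via F — items with X contains F: N.
Via L — items with X contains L: none.
Via N — items with X contains N: none.
Union: N.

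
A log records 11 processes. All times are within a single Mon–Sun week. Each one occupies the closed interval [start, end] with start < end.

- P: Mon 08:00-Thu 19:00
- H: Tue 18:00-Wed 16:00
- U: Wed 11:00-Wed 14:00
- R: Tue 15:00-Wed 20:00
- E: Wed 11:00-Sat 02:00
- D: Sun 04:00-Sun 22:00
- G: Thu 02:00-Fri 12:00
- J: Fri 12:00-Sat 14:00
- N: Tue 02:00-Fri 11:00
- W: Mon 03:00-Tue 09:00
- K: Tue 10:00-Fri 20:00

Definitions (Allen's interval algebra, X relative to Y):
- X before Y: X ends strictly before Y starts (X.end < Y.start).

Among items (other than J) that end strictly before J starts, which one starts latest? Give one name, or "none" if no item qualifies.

U

Target J = [Fri 12:00, Sat 14:00].
D [Sun 04:00, Sun 22:00] → after → excluded.
E [Wed 11:00, Sat 02:00] → overlaps → excluded.
G [Thu 02:00, Fri 12:00] → meets → excluded.
H [Tue 18:00, Wed 16:00] → before → candidate.
K [Tue 10:00, Fri 20:00] → overlaps → excluded.
N [Tue 02:00, Fri 11:00] → before → candidate.
P [Mon 08:00, Thu 19:00] → before → candidate.
R [Tue 15:00, Wed 20:00] → before → candidate.
U [Wed 11:00, Wed 14:00] → before → candidate.
W [Mon 03:00, Tue 09:00] → before → candidate.
Among candidates, latest start is Wed 11:00 → U.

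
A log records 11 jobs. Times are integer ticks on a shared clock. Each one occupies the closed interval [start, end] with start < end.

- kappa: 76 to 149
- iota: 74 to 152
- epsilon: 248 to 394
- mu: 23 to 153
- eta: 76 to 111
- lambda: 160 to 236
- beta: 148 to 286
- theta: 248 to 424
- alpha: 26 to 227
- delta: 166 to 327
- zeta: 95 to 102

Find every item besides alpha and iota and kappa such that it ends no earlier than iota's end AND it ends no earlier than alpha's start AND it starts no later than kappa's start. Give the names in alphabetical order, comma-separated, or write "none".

mu

Conditions: its end is no earlier than iota's end (X.end >= 152) AND its end is no earlier than alpha's start (X.end >= 26) AND its start is no later than kappa's start (X.start <= 76).
beta: end 286 >= 152? ✓; end 286 >= 26? ✓; start 148 <= 76? ✗ → no.
delta: end 327 >= 152? ✓; end 327 >= 26? ✓; start 166 <= 76? ✗ → no.
epsilon: end 394 >= 152? ✓; end 394 >= 26? ✓; start 248 <= 76? ✗ → no.
eta: end 111 >= 152? ✗; end 111 >= 26? ✓; start 76 <= 76? ✓ → no.
lambda: end 236 >= 152? ✓; end 236 >= 26? ✓; start 160 <= 76? ✗ → no.
mu: end 153 >= 152? ✓; end 153 >= 26? ✓; start 23 <= 76? ✓ → yes.
theta: end 424 >= 152? ✓; end 424 >= 26? ✓; start 248 <= 76? ✗ → no.
zeta: end 102 >= 152? ✗; end 102 >= 26? ✓; start 95 <= 76? ✗ → no.
Result: mu.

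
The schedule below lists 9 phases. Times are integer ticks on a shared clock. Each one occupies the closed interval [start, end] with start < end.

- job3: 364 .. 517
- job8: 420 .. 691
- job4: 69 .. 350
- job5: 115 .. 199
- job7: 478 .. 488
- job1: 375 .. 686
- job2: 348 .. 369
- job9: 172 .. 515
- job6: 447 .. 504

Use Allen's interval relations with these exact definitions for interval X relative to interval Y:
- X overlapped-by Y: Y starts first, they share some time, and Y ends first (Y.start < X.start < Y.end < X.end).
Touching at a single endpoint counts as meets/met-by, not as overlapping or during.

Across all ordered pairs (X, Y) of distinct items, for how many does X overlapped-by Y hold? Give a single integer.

Checking all 72 ordered pairs for relation 'overlapped-by'; matching pairs in alphabetical order:
(job1, job3): job1 overlapped-by job3 ✓
(job1, job9): job1 overlapped-by job9 ✓
(job2, job4): job2 overlapped-by job4 ✓
(job3, job2): job3 overlapped-by job2 ✓
(job3, job9): job3 overlapped-by job9 ✓
(job8, job1): job8 overlapped-by job1 ✓
(job8, job3): job8 overlapped-by job3 ✓
(job8, job9): job8 overlapped-by job9 ✓
(job9, job4): job9 overlapped-by job4 ✓
(job9, job5): job9 overlapped-by job5 ✓
Count: 10.

10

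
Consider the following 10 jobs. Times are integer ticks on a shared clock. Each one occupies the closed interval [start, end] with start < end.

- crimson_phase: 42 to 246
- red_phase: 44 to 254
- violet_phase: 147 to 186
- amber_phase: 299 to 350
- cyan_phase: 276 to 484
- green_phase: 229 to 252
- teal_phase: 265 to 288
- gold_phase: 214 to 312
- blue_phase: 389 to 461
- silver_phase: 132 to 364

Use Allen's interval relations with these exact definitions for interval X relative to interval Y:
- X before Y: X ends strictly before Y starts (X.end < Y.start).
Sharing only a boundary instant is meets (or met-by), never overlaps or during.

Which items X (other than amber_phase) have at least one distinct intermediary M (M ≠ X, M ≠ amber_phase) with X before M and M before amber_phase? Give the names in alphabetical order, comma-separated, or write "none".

crimson_phase, green_phase, red_phase, violet_phase

Target amber_phase = [299, 350].
Intermediaries M with M before amber_phase: crimson_phase, green_phase, red_phase, teal_phase, violet_phase.
Via crimson_phase — items with X before crimson_phase: none.
Via green_phase — items with X before green_phase: violet_phase.
Via red_phase — items with X before red_phase: none.
Via teal_phase — items with X before teal_phase: crimson_phase, green_phase, red_phase, violet_phase.
Via violet_phase — items with X before violet_phase: none.
Union: crimson_phase, green_phase, red_phase, violet_phase.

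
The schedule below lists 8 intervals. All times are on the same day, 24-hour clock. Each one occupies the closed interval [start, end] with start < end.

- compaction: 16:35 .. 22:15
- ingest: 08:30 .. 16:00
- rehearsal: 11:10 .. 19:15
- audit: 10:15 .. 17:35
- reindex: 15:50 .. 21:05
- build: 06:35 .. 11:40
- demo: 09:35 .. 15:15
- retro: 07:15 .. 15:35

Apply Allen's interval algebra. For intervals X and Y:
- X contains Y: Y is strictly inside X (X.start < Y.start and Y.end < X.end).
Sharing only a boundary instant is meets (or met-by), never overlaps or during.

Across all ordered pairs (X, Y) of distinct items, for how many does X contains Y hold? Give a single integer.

Checking all 56 ordered pairs for relation 'contains'; matching pairs in alphabetical order:
(ingest, demo): ingest contains demo ✓
(retro, demo): retro contains demo ✓
Count: 2.

2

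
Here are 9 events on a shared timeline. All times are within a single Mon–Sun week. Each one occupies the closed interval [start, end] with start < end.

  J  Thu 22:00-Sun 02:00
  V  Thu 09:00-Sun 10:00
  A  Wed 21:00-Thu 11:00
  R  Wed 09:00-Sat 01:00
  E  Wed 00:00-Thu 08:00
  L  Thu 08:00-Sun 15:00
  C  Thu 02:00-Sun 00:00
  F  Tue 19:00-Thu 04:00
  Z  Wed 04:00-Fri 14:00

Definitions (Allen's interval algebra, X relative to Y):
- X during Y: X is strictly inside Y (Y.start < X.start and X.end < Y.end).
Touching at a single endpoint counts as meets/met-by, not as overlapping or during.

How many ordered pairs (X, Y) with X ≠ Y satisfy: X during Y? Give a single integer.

5

Checking all 72 ordered pairs for relation 'during'; matching pairs in alphabetical order:
(A, R): A during R ✓
(A, Z): A during Z ✓
(J, L): J during L ✓
(J, V): J during V ✓
(V, L): V during L ✓
Count: 5.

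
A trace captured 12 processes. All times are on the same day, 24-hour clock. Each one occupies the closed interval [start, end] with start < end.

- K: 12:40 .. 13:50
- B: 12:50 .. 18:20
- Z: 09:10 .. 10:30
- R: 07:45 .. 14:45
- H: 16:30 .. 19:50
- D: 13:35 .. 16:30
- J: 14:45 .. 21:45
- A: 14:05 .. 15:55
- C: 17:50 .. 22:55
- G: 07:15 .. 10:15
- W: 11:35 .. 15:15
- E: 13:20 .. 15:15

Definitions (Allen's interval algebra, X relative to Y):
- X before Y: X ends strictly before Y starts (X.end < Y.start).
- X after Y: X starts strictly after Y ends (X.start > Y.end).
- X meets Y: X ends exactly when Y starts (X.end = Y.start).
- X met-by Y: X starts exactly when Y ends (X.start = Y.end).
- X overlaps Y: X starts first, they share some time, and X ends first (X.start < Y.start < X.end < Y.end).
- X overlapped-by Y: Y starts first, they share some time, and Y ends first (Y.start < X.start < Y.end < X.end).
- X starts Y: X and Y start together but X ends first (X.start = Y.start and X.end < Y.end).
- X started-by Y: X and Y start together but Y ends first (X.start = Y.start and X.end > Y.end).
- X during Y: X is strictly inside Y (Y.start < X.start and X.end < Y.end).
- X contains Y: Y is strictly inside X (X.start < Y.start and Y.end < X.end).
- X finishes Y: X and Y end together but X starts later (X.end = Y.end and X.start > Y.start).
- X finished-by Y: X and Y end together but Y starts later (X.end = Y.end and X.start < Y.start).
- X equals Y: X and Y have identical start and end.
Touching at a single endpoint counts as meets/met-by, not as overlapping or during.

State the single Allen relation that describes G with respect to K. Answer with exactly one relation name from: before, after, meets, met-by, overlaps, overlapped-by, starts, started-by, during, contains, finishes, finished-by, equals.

before

G = [07:15, 10:15]; K = [12:40, 13:50].
Compare endpoints: G.start < K.start, G.start < K.end, G.end < K.start, G.end < K.end.
That pattern is 'before'.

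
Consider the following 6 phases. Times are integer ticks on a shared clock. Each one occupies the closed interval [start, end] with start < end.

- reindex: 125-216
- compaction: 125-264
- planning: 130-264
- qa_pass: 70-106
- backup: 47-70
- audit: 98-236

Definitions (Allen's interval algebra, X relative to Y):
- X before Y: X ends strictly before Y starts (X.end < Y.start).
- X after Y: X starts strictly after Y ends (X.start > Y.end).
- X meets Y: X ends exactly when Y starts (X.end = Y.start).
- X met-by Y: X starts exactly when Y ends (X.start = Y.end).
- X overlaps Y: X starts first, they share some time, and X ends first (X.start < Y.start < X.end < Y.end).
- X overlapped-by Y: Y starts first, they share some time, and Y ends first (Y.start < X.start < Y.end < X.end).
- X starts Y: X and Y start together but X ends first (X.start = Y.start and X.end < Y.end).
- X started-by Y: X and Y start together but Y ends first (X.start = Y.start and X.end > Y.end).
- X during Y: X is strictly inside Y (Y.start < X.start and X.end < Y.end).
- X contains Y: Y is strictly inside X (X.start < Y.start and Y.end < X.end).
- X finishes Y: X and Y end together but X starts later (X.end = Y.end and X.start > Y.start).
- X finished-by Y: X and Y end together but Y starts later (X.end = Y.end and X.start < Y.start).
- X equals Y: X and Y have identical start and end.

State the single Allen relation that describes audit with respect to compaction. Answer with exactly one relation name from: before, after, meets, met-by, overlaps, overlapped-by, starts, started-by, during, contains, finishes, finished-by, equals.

audit = [98, 236]; compaction = [125, 264].
Compare endpoints: audit.start < compaction.start, audit.start < compaction.end, audit.end > compaction.start, audit.end < compaction.end.
That pattern is 'overlaps'.

overlaps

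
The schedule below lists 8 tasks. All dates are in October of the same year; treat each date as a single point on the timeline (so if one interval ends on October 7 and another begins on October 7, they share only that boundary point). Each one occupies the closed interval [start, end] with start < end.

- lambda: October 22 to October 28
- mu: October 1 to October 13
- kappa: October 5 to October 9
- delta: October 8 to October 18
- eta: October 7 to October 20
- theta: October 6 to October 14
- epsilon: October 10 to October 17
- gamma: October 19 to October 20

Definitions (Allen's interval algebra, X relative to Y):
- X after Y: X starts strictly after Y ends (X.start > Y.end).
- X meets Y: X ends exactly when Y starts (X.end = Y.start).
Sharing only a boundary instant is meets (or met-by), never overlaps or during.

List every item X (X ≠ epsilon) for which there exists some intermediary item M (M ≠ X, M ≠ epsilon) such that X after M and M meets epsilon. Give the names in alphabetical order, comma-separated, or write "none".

Target epsilon = [October 10, October 17].
Intermediaries M with M meets epsilon: none.
Union: none.

none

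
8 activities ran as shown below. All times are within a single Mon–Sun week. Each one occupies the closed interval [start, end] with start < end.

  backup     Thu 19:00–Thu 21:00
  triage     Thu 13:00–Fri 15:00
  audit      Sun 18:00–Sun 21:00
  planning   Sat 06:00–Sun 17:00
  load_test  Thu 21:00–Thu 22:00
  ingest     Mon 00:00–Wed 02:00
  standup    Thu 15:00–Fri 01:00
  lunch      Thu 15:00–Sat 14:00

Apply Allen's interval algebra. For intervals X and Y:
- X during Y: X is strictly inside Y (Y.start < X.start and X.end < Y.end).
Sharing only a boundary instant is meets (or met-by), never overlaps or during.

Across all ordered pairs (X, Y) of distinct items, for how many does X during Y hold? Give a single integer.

7

Checking all 56 ordered pairs for relation 'during'; matching pairs in alphabetical order:
(backup, lunch): backup during lunch ✓
(backup, standup): backup during standup ✓
(backup, triage): backup during triage ✓
(load_test, lunch): load_test during lunch ✓
(load_test, standup): load_test during standup ✓
(load_test, triage): load_test during triage ✓
(standup, triage): standup during triage ✓
Count: 7.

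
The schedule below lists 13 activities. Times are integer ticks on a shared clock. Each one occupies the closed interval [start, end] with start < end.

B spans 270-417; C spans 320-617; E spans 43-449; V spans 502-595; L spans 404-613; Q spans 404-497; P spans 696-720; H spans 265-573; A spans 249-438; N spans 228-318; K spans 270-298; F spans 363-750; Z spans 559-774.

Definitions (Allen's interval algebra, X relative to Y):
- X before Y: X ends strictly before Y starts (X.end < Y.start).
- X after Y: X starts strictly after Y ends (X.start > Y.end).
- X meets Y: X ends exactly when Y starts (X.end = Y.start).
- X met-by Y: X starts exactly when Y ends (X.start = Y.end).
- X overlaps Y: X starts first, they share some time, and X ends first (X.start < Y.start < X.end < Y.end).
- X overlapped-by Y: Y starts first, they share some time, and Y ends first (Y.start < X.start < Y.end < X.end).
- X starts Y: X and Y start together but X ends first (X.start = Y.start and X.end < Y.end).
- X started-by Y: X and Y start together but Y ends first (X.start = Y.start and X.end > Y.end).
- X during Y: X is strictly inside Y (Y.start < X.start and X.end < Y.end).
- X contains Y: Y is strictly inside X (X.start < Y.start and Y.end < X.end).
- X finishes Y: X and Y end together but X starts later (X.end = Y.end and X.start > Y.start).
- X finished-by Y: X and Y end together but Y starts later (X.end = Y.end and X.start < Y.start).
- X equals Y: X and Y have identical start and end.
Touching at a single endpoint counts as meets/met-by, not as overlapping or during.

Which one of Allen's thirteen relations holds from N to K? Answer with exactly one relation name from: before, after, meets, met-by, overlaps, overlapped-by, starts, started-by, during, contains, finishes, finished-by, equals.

N = [228, 318]; K = [270, 298].
Compare endpoints: N.start < K.start, N.start < K.end, N.end > K.start, N.end > K.end.
That pattern is 'contains'.

contains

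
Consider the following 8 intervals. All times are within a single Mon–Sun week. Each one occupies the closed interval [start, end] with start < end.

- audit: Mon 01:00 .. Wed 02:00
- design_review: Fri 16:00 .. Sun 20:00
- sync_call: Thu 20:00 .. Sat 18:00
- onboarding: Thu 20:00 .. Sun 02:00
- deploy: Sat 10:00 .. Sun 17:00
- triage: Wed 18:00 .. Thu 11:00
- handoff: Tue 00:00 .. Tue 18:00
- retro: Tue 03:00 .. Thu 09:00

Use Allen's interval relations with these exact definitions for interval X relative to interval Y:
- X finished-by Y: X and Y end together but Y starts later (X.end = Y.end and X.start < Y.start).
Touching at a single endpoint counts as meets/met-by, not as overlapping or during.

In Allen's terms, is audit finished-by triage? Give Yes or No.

audit = [Mon 01:00, Wed 02:00], triage = [Wed 18:00, Thu 11:00].
Actual relation of audit to triage: before.
Asked whether 'finished-by' holds → No.

No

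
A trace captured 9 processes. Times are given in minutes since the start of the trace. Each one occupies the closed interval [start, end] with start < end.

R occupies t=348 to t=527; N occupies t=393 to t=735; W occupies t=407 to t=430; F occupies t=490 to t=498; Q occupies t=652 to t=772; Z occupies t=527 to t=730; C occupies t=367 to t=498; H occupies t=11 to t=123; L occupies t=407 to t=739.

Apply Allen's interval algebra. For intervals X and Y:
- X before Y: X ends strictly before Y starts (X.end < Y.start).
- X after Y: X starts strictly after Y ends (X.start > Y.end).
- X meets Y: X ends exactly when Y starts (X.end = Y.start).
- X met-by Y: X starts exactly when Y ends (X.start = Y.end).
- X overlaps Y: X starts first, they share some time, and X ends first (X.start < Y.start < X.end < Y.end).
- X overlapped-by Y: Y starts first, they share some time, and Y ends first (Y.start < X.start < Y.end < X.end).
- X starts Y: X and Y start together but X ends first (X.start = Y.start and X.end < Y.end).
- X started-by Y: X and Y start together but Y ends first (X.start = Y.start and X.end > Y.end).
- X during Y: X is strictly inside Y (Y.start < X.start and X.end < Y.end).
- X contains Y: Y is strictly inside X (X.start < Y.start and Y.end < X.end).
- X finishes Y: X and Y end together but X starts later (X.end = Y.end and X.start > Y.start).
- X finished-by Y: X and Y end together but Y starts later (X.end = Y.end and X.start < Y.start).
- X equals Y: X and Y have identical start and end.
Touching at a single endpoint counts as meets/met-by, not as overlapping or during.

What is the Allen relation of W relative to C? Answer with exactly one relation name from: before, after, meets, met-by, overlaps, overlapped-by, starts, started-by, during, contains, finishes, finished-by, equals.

during

W = [t=407, t=430]; C = [t=367, t=498].
Compare endpoints: W.start > C.start, W.start < C.end, W.end > C.start, W.end < C.end.
That pattern is 'during'.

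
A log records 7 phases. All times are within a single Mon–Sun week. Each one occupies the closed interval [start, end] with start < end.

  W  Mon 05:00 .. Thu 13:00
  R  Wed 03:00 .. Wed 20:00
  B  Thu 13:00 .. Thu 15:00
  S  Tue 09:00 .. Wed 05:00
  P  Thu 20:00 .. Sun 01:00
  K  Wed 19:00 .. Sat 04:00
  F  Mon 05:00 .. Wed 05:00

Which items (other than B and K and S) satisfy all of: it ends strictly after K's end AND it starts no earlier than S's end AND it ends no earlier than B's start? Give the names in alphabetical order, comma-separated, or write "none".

P

Conditions: its end is strictly after K's end (X.end > Sat 04:00) AND its start is no earlier than S's end (X.start >= Wed 05:00) AND its end is no earlier than B's start (X.end >= Thu 13:00).
F: end Wed 05:00 > Sat 04:00? ✗; start Mon 05:00 >= Wed 05:00? ✗; end Wed 05:00 >= Thu 13:00? ✗ → no.
P: end Sun 01:00 > Sat 04:00? ✓; start Thu 20:00 >= Wed 05:00? ✓; end Sun 01:00 >= Thu 13:00? ✓ → yes.
R: end Wed 20:00 > Sat 04:00? ✗; start Wed 03:00 >= Wed 05:00? ✗; end Wed 20:00 >= Thu 13:00? ✗ → no.
W: end Thu 13:00 > Sat 04:00? ✗; start Mon 05:00 >= Wed 05:00? ✗; end Thu 13:00 >= Thu 13:00? ✓ → no.
Result: P.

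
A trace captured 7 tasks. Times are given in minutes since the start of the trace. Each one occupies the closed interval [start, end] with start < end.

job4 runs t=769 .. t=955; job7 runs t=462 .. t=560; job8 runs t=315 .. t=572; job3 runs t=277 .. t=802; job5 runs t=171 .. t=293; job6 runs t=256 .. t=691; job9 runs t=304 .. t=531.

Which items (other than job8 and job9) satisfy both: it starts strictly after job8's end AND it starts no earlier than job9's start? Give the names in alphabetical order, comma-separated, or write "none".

Conditions: its start is strictly after job8's end (X.start > t=572) AND its start is no earlier than job9's start (X.start >= t=304).
job3: start t=277 > t=572? ✗; start t=277 >= t=304? ✗ → no.
job4: start t=769 > t=572? ✓; start t=769 >= t=304? ✓ → yes.
job5: start t=171 > t=572? ✗; start t=171 >= t=304? ✗ → no.
job6: start t=256 > t=572? ✗; start t=256 >= t=304? ✗ → no.
job7: start t=462 > t=572? ✗; start t=462 >= t=304? ✓ → no.
Result: job4.

job4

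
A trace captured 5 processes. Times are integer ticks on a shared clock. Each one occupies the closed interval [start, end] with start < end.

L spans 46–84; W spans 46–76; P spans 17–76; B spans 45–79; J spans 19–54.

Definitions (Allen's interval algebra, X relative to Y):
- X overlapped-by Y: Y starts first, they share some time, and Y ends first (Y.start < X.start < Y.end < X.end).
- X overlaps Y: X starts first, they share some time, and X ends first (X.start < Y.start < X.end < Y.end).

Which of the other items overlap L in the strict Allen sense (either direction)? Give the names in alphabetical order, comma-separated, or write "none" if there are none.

B, J, P

Target L = [46, 84].
B [45, 79] → overlaps → yes.
J [19, 54] → overlaps → yes.
P [17, 76] → overlaps → yes.
W [46, 76] → starts → no.
Result: B, J, P.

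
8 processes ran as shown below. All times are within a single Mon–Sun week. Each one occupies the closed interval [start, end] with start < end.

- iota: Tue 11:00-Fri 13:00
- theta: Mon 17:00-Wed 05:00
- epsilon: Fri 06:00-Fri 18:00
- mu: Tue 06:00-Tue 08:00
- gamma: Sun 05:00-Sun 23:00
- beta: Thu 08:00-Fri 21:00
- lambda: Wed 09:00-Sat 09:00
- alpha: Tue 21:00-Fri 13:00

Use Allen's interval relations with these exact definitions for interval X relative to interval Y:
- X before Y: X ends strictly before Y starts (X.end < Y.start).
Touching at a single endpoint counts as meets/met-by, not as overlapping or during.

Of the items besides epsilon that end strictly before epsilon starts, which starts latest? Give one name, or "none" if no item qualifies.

Target epsilon = [Fri 06:00, Fri 18:00].
alpha [Tue 21:00, Fri 13:00] → overlaps → excluded.
beta [Thu 08:00, Fri 21:00] → contains → excluded.
gamma [Sun 05:00, Sun 23:00] → after → excluded.
iota [Tue 11:00, Fri 13:00] → overlaps → excluded.
lambda [Wed 09:00, Sat 09:00] → contains → excluded.
mu [Tue 06:00, Tue 08:00] → before → candidate.
theta [Mon 17:00, Wed 05:00] → before → candidate.
Among candidates, latest start is Tue 06:00 → mu.

mu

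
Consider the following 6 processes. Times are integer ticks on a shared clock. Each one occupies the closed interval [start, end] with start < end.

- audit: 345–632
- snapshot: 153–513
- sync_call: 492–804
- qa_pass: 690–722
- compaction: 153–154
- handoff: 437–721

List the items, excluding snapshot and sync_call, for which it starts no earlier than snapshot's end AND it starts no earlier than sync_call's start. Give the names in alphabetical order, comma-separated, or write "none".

Conditions: its start is no earlier than snapshot's end (X.start >= 513) AND its start is no earlier than sync_call's start (X.start >= 492).
audit: start 345 >= 513? ✗; start 345 >= 492? ✗ → no.
compaction: start 153 >= 513? ✗; start 153 >= 492? ✗ → no.
handoff: start 437 >= 513? ✗; start 437 >= 492? ✗ → no.
qa_pass: start 690 >= 513? ✓; start 690 >= 492? ✓ → yes.
Result: qa_pass.

qa_pass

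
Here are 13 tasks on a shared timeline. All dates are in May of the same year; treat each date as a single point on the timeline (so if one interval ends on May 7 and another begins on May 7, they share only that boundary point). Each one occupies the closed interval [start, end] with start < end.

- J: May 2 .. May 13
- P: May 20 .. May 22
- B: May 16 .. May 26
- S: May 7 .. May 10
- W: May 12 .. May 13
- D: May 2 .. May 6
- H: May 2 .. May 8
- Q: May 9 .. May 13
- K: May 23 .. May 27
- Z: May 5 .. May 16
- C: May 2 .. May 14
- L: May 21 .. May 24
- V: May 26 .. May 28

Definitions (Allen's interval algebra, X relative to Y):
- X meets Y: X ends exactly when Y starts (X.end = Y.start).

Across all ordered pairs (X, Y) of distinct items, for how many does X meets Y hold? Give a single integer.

Checking all 156 ordered pairs for relation 'meets'; matching pairs in alphabetical order:
(B, V): B meets V ✓
(Z, B): Z meets B ✓
Count: 2.

2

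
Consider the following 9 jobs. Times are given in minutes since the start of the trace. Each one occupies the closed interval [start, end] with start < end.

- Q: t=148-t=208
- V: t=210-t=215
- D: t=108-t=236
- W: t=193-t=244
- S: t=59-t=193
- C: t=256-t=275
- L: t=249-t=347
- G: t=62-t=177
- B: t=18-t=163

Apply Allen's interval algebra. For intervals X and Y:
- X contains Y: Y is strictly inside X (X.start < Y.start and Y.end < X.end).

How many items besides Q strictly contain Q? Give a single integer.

Target Q = [t=148, t=208].
B [t=18, t=163] → overlaps → no.
C [t=256, t=275] → after → no.
D [t=108, t=236] → contains → counts.
G [t=62, t=177] → overlaps → no.
L [t=249, t=347] → after → no.
S [t=59, t=193] → overlaps → no.
V [t=210, t=215] → after → no.
W [t=193, t=244] → overlapped-by → no.
Total: 1.

1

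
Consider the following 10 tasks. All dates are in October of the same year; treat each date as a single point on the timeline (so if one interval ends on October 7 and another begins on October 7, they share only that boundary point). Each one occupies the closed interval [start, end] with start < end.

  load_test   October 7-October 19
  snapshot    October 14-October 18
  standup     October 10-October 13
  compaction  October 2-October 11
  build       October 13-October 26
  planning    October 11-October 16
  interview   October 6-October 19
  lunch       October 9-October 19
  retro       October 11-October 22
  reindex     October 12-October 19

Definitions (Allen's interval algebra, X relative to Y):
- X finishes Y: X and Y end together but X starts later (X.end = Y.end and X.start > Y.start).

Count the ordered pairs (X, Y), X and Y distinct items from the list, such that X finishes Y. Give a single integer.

Checking all 90 ordered pairs for relation 'finishes'; matching pairs in alphabetical order:
(load_test, interview): load_test finishes interview ✓
(lunch, interview): lunch finishes interview ✓
(lunch, load_test): lunch finishes load_test ✓
(reindex, interview): reindex finishes interview ✓
(reindex, load_test): reindex finishes load_test ✓
(reindex, lunch): reindex finishes lunch ✓
Count: 6.

6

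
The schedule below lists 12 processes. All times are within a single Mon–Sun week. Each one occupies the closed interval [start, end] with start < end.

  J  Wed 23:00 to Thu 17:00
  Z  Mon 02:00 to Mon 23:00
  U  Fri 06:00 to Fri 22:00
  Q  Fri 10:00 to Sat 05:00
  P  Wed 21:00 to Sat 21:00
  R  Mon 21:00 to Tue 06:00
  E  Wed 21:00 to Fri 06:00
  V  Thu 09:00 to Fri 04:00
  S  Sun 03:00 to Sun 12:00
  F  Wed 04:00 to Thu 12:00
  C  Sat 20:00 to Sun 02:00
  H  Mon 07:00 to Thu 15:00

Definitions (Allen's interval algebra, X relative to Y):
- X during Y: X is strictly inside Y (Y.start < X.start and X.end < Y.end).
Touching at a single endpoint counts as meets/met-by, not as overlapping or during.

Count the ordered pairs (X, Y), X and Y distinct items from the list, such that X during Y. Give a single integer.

8

Checking all 132 ordered pairs for relation 'during'; matching pairs in alphabetical order:
(F, H): F during H ✓
(J, E): J during E ✓
(J, P): J during P ✓
(Q, P): Q during P ✓
(R, H): R during H ✓
(U, P): U during P ✓
(V, E): V during E ✓
(V, P): V during P ✓
Count: 8.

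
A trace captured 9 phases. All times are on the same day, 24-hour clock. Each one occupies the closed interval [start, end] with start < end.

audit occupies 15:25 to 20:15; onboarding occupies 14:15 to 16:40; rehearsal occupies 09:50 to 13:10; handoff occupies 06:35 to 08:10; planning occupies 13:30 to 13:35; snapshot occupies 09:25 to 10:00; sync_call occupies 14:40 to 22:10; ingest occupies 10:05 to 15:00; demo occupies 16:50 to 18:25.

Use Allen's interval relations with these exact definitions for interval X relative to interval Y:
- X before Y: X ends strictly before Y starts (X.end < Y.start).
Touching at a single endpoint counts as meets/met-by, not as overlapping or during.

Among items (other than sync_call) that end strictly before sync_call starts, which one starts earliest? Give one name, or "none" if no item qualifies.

Target sync_call = [14:40, 22:10].
audit [15:25, 20:15] → during → excluded.
demo [16:50, 18:25] → during → excluded.
handoff [06:35, 08:10] → before → candidate.
ingest [10:05, 15:00] → overlaps → excluded.
onboarding [14:15, 16:40] → overlaps → excluded.
planning [13:30, 13:35] → before → candidate.
rehearsal [09:50, 13:10] → before → candidate.
snapshot [09:25, 10:00] → before → candidate.
Among candidates, earliest start is 06:35 → handoff.

handoff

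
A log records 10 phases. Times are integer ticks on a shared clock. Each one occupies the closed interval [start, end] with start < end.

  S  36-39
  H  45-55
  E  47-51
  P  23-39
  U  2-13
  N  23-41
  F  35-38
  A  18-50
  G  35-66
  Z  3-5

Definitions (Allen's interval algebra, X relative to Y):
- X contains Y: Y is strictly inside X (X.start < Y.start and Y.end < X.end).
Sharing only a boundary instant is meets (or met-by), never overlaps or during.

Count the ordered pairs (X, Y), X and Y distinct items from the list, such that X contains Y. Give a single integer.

Checking all 90 ordered pairs for relation 'contains'; matching pairs in alphabetical order:
(A, F): A contains F ✓
(A, N): A contains N ✓
(A, P): A contains P ✓
(A, S): A contains S ✓
(G, E): G contains E ✓
(G, H): G contains H ✓
(G, S): G contains S ✓
(H, E): H contains E ✓
(N, F): N contains F ✓
(N, S): N contains S ✓
(P, F): P contains F ✓
(U, Z): U contains Z ✓
Count: 12.

12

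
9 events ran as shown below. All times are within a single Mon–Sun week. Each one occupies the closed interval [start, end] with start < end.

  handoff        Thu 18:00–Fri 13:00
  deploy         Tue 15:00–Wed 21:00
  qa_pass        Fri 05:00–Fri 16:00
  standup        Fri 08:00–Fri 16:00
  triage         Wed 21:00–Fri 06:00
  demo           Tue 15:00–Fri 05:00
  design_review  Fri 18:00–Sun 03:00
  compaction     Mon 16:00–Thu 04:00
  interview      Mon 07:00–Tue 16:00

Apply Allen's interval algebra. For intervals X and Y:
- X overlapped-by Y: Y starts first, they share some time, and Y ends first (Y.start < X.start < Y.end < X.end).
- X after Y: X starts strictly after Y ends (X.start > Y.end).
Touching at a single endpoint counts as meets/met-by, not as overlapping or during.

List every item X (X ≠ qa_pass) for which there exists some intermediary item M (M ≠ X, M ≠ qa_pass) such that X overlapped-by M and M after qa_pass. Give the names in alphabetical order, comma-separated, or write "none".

none

Target qa_pass = [Fri 05:00, Fri 16:00].
Intermediaries M with M after qa_pass: design_review.
Via design_review — items with X overlapped-by design_review: none.
Union: none.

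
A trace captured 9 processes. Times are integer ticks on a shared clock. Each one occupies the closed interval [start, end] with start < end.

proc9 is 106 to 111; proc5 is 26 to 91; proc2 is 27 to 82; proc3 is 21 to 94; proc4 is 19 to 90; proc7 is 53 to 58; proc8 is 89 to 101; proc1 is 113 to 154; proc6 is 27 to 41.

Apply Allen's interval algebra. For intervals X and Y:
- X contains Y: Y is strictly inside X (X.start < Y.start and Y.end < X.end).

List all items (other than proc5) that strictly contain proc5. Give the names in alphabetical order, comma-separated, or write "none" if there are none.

proc3

Target proc5 = [26, 91].
proc1 [113, 154] → after → no.
proc2 [27, 82] → during → no.
proc3 [21, 94] → contains → yes.
proc4 [19, 90] → overlaps → no.
proc6 [27, 41] → during → no.
proc7 [53, 58] → during → no.
proc8 [89, 101] → overlapped-by → no.
proc9 [106, 111] → after → no.
Result: proc3.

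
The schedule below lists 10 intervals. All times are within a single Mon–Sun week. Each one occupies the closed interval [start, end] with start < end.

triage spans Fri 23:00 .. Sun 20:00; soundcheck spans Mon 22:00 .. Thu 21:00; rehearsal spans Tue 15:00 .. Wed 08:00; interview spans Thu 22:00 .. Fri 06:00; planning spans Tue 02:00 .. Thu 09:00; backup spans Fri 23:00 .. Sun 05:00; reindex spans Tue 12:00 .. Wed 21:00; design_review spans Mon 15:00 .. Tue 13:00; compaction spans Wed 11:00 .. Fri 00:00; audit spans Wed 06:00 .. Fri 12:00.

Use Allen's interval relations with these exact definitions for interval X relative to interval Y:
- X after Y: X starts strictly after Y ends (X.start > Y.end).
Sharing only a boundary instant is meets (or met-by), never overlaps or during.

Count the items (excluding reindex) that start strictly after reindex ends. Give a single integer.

Target reindex = [Tue 12:00, Wed 21:00].
audit [Wed 06:00, Fri 12:00] → overlapped-by → no.
backup [Fri 23:00, Sun 05:00] → after → counts.
compaction [Wed 11:00, Fri 00:00] → overlapped-by → no.
design_review [Mon 15:00, Tue 13:00] → overlaps → no.
interview [Thu 22:00, Fri 06:00] → after → counts.
planning [Tue 02:00, Thu 09:00] → contains → no.
rehearsal [Tue 15:00, Wed 08:00] → during → no.
soundcheck [Mon 22:00, Thu 21:00] → contains → no.
triage [Fri 23:00, Sun 20:00] → after → counts.
Total: 3.

3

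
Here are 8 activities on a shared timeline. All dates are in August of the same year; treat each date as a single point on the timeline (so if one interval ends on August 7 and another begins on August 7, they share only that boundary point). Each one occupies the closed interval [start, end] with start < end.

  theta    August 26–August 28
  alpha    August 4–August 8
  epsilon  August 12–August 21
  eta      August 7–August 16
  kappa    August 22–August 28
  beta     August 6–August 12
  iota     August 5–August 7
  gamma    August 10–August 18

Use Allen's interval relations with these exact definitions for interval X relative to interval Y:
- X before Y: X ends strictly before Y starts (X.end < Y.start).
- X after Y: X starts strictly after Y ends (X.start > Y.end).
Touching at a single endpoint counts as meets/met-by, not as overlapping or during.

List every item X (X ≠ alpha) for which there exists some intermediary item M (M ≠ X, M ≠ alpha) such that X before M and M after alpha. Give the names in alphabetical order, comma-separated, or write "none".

beta, epsilon, eta, gamma, iota

Target alpha = [August 4, August 8].
Intermediaries M with M after alpha: epsilon, gamma, kappa, theta.
Via epsilon — items with X before epsilon: iota.
Via gamma — items with X before gamma: iota.
Via kappa — items with X before kappa: beta, epsilon, eta, gamma, iota.
Via theta — items with X before theta: beta, epsilon, eta, gamma, iota.
Union: beta, epsilon, eta, gamma, iota.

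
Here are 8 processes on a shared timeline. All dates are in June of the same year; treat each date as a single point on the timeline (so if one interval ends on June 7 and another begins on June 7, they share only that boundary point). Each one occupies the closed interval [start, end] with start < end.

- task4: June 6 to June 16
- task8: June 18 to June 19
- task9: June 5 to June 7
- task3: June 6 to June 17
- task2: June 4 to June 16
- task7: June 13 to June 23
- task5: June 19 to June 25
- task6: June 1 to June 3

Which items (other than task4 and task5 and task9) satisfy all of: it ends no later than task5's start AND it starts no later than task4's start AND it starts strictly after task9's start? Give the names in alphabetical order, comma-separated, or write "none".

task3

Conditions: its end is no later than task5's start (X.end <= June 19) AND its start is no later than task4's start (X.start <= June 6) AND its start is strictly after task9's start (X.start > June 5).
task2: end June 16 <= June 19? ✓; start June 4 <= June 6? ✓; start June 4 > June 5? ✗ → no.
task3: end June 17 <= June 19? ✓; start June 6 <= June 6? ✓; start June 6 > June 5? ✓ → yes.
task6: end June 3 <= June 19? ✓; start June 1 <= June 6? ✓; start June 1 > June 5? ✗ → no.
task7: end June 23 <= June 19? ✗; start June 13 <= June 6? ✗; start June 13 > June 5? ✓ → no.
task8: end June 19 <= June 19? ✓; start June 18 <= June 6? ✗; start June 18 > June 5? ✓ → no.
Result: task3.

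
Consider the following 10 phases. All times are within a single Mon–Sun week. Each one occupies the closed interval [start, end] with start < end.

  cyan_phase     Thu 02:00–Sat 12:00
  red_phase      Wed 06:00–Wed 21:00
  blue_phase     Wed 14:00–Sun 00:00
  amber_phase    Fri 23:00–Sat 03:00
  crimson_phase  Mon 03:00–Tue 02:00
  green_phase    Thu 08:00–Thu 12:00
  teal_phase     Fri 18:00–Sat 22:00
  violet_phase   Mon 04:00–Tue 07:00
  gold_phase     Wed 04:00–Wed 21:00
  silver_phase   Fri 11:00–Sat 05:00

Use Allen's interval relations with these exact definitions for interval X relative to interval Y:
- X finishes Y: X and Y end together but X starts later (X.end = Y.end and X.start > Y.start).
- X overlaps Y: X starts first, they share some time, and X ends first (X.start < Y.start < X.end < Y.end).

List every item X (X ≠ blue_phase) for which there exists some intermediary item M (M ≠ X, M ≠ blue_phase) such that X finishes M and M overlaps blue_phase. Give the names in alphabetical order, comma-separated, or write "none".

Target blue_phase = [Wed 14:00, Sun 00:00].
Intermediaries M with M overlaps blue_phase: gold_phase, red_phase.
Via gold_phase — items with X finishes gold_phase: red_phase.
Via red_phase — items with X finishes red_phase: none.
Union: red_phase.

red_phase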